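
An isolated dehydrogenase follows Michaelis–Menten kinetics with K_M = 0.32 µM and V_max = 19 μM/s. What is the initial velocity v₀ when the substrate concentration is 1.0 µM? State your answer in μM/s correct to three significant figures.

14.4 μM/s

[S]/(Km+[S]) = 1.0/1.320 = 0.7576, the fractional saturation.
v = 0.7576 × Vmax = 0.7576 × 19 = 14.4 μM/s.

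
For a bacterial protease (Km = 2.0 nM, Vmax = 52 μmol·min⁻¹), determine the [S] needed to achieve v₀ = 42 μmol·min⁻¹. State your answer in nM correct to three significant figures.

Rearranging v = Vmax[S]/(Km+[S]) gives [S] = Km·v/(Vmax − v).
[S] = 2.0 × 42 / (52 − 42) = 84.00/10.00 = 8.40 nM.

8.40 nM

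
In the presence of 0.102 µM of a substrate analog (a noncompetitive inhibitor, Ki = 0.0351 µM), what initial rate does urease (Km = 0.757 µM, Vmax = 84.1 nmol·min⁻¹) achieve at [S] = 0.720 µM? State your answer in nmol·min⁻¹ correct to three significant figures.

10.5 nmol·min⁻¹

With α = 1 + [I]/Ki = 1 + 0.102/0.0351 = 3.906, the noncompetitive rate law is v = (Vmax/α)·[S] / (Km + [S]).
v = (84.1/3.906)×0.720 / (0.757 + 0.720) = 15.50/1.477 = 10.5 nmol·min⁻¹.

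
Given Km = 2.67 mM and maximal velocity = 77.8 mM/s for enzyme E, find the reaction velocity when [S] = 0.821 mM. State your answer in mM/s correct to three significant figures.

[S]/(Km+[S]) = 0.821/3.491 = 0.2352, the fractional saturation.
v = 0.2352 × Vmax = 0.2352 × 77.8 = 18.3 mM/s.

18.3 mM/s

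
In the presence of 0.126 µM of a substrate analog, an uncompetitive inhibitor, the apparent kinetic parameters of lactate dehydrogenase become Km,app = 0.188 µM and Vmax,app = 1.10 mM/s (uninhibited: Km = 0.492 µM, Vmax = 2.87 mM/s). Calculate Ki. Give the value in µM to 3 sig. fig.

Uncompetitive: Vmax,app = Vmax/α (and Km,app = Km/α) with α = 1 + [I]/Ki.
α = Vmax/Vmax,app = 2.87/1.10 = 2.609.
Since α = 1 + [I]/Ki, [I]/Ki = 2.609 − 1 = 1.609 and Ki = 0.126/1.609 = 0.0783 µM.

0.0783 µM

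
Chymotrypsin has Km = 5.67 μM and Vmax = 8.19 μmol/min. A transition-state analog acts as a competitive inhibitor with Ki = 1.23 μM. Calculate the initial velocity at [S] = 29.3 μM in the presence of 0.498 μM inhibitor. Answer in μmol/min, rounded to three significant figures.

6.44 μmol/min

With α = 1 + [I]/Ki = 1 + 0.498/1.23 = 1.405, the competitive rate law is v = Vmax[S] / (αKm + [S]).
v = 8.19×29.3 / (1.405×5.67 + 29.3) = 240.0/37.27 = 6.44 μmol/min.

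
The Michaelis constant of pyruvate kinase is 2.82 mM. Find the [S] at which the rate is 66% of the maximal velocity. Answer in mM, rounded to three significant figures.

5.47 mM

v/Vmax = [S]/(Km+[S]) = 0.66, so [S] = Km·0.66/(1 − 0.66) = 2.82 × 1.941.
[S] = 5.47 mM.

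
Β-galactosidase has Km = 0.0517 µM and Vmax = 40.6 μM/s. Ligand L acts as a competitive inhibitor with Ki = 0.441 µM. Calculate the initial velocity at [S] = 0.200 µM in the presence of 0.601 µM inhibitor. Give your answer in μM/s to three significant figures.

α = 1 + [I]/Ki = 1 + 0.601/0.441 = 2.363.
For a competitive inhibitor, Vmax is unchanged and the apparent Km becomes α·Km: Km,app = 0.122 µM, Vmax,app = 40.6 μM/s.
v = Vmax,app·[S]/(Km,app + [S]) = 40.6 × 0.200/(0.122 + 0.200) = 25.2 μM/s.

25.2 μM/s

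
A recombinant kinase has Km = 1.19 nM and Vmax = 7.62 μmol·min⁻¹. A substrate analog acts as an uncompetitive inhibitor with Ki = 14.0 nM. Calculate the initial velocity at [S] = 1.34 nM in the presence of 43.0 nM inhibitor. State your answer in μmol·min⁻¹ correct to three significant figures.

1.54 μmol·min⁻¹

With α = 1 + [I]/Ki = 1 + 43.0/14.0 = 4.071, the uncompetitive rate law is v = (Vmax/α)·[S] / (Km/α + [S]).
v = (7.62/4.071)×1.34 / (1.19/4.071 + 1.34) = 2.508/1.632 = 1.54 μmol·min⁻¹.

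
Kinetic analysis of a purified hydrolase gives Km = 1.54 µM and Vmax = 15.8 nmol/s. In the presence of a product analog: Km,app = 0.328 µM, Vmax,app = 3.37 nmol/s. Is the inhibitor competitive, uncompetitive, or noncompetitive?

uncompetitive

Both Km and Vmax decrease by the same factor (~4.69-fold) — characteristic of uncompetitive inhibition.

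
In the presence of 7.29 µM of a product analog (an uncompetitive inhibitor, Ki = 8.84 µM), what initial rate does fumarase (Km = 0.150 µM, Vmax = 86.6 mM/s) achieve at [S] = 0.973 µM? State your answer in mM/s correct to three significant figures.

With α = 1 + [I]/Ki = 1 + 7.29/8.84 = 1.825, the uncompetitive rate law is v = (Vmax/α)·[S] / (Km/α + [S]).
v = (86.6/1.825)×0.973 / (0.150/1.825 + 0.973) = 46.18/1.055 = 43.8 mM/s.

43.8 mM/s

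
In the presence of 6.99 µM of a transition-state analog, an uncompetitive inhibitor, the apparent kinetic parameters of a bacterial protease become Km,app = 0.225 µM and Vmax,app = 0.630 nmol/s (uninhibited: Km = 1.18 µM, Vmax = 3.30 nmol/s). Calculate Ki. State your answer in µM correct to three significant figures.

Uncompetitive: Vmax,app = Vmax/α (and Km,app = Km/α) with α = 1 + [I]/Ki.
α = Vmax/Vmax,app = 3.30/0.630 = 5.238.
Ki = [I]/(α − 1) = 6.99/4.238 = 1.65 µM.

1.65 µM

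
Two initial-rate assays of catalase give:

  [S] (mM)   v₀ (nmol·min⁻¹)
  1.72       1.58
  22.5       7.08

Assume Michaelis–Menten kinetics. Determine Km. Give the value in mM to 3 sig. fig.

In reciprocal form, 1/v = (Km/Vmax)·(1/[S]) + 1/Vmax. The two points give (1/[S], 1/v) = (0.5814, 0.6329) and (0.04444, 0.1412).
Slope = (0.6329 − 0.1412)/(0.5814 − 0.04444) = 0.9157; intercept = 0.6329 − 0.9157×0.5814 = 0.1005.
Vmax = 1/intercept = 9.95 nmol·min⁻¹; Km = slope × Vmax = 0.9157 × 9.95 = 9.11 mM.

9.11 mM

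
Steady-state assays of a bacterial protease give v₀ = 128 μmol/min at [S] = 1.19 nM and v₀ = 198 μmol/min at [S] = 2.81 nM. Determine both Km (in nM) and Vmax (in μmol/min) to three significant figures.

From v = Vmax[S]/(Km+[S]), each point gives Vmax = v(Km+[S])/[S].
Equating: 128(Km+1.19)/1.19 = 198(Km+2.81)/2.81.
107.6·Km + 128 = 70.46·Km + 198, so (107.6 − 70.46)·Km = 198 − 128.
Km = 70.00/37.10 = 1.89 nM; then Vmax = 128(1.89+1.19)/1.19 = 331 μmol/min.

Km = 1.89 nM; Vmax = 331 μmol/min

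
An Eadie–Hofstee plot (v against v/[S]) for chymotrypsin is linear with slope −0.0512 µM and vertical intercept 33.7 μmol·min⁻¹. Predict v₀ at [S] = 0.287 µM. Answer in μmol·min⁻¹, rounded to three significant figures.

In the Eadie–Hofstee form v = Vmax − Km·(v/[S]), the slope is −Km and the intercept is Vmax, so Km = 0.0512 µM and Vmax = 33.7 μmol·min⁻¹.
v = 33.7 × 0.287/(0.0512 + 0.287) = 28.6 μmol·min⁻¹.

28.6 μmol·min⁻¹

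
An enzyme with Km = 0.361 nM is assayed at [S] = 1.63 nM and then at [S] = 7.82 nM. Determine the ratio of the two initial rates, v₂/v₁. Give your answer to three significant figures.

1.17

Since Vmax cancels, v₂/v₁ = [S]₂(Km+[S]₁) / [S]₁(Km+[S]₂).
= 7.82×(0.361+1.63) / (1.63×(0.361+7.82)) = 15.57/13.34 = 1.17.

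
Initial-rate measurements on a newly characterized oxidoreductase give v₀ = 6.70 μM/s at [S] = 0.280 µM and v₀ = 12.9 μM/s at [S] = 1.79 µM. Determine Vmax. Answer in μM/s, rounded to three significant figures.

In reciprocal form, 1/v = (Km/Vmax)·(1/[S]) + 1/Vmax. The two points give (1/[S], 1/v) = (3.571, 0.1493) and (0.5587, 0.07752).
Slope = (0.1493 − 0.07752)/(3.571 − 0.5587) = 0.02381; intercept = 0.1493 − 0.02381×3.571 = 0.06422.
Vmax = 1/intercept = 15.6 μM/s; Km = slope × Vmax = 0.02381 × 15.6 = 0.371 µM.

15.6 μM/s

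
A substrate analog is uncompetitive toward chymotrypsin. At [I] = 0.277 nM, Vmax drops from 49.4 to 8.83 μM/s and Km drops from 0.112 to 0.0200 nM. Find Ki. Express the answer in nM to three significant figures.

0.0603 nM

Uncompetitive: Vmax,app = Vmax/α (and Km,app = Km/α) with α = 1 + [I]/Ki.
α = Vmax/Vmax,app = 49.4/8.83 = 5.595.
Since α = 1 + [I]/Ki, [I]/Ki = 5.595 − 1 = 4.595 and Ki = 0.277/4.595 = 0.0603 nM.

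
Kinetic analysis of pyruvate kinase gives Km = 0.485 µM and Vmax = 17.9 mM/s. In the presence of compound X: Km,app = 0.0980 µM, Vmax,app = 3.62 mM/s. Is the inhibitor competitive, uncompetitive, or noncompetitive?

uncompetitive

Both Km and Vmax decrease by the same factor (~4.95-fold) — characteristic of uncompetitive inhibition.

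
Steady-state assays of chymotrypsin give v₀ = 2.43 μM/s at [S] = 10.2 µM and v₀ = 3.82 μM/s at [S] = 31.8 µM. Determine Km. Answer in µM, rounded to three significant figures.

From v = Vmax[S]/(Km+[S]), each point gives Vmax = v(Km+[S])/[S].
Equating: 2.43(Km+10.2)/10.2 = 3.82(Km+31.8)/31.8.
0.2382·Km + 2.43 = 0.1201·Km + 3.82, so (0.2382 − 0.1201)·Km = 3.82 − 2.43.
Km = 1.390/0.1181 = 11.8 µM; then Vmax = 2.43(11.8+10.2)/10.2 = 5.23 μM/s.

11.8 µM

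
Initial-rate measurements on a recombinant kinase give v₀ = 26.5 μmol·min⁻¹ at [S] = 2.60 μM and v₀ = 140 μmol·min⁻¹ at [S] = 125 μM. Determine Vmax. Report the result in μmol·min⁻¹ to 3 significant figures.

154 μmol·min⁻¹

From v = Vmax[S]/(Km+[S]), each point gives Vmax = v(Km+[S])/[S].
Equating: 26.5(Km+2.60)/2.60 = 140(Km+125)/125.
10.19·Km + 26.5 = 1.120·Km + 140, so (10.19 − 1.120)·Km = 140 − 26.5.
Km = 113.5/9.072 = 12.5 μM; then Vmax = 26.5(12.5+2.60)/2.60 = 154 μmol·min⁻¹.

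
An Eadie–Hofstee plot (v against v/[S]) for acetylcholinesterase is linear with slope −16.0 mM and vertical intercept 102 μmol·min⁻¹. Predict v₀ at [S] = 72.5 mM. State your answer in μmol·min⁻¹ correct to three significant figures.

83.6 μmol·min⁻¹

In the Eadie–Hofstee form v = Vmax − Km·(v/[S]), the slope is −Km and the intercept is Vmax, so Km = 16.0 mM and Vmax = 102 μmol·min⁻¹.
v = 102 × 72.5/(16.0 + 72.5) = 83.6 μmol·min⁻¹.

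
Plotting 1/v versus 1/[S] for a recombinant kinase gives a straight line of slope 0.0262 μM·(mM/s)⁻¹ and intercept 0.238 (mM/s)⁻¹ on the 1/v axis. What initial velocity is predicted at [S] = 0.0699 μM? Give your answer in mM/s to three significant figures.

1.63 mM/s

The y-intercept is 1/Vmax, so Vmax = 1/0.238 = 4.20 mM/s.
The slope is Km/Vmax, so Km = 0.0262 × 4.20 = 0.110 μM.
Then v = 4.20 × 0.0699/(0.110 + 0.0699) = 1.63 mM/s.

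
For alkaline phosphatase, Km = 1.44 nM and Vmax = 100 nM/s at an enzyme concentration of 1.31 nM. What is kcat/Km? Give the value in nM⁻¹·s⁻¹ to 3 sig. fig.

kcat = Vmax/[E]total = 100/1.31 = 76.3 s⁻¹.
kcat/Km = 76.3/1.44 = 53.0 nM⁻¹·s⁻¹.

53.0 nM⁻¹·s⁻¹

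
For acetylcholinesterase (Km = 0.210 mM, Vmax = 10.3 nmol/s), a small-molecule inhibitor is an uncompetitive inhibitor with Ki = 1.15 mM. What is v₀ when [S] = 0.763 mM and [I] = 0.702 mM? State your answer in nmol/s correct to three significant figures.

α = 1 + [I]/Ki = 1 + 0.702/1.15 = 1.610.
For an uncompetitive inhibitor, both parameters are divided by α, giving Vmax/α and Km/α: Km,app = 0.130 mM, Vmax,app = 6.40 nmol/s.
v = Vmax,app·[S]/(Km,app + [S]) = 6.40 × 0.763/(0.130 + 0.763) = 5.46 nmol/s.

5.46 nmol/s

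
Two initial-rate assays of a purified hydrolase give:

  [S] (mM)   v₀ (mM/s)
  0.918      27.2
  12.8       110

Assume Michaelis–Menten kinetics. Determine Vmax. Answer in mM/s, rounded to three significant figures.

144 mM/s

In reciprocal form, 1/v = (Km/Vmax)·(1/[S]) + 1/Vmax. The two points give (1/[S], 1/v) = (1.089, 0.03676) and (0.07812, 0.009091).
Slope = (0.03676 − 0.009091)/(1.089 − 0.07812) = 0.02737; intercept = 0.03676 − 0.02737×1.089 = 0.006953.
Vmax = 1/intercept = 144 mM/s; Km = slope × Vmax = 0.02737 × 144 = 3.94 mM.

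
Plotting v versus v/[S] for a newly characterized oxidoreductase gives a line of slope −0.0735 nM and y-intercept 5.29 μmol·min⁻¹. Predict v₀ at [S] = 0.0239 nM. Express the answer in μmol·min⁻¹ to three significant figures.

1.30 μmol·min⁻¹

In the Eadie–Hofstee form v = Vmax − Km·(v/[S]), the slope is −Km and the intercept is Vmax, so Km = 0.0735 nM and Vmax = 5.29 μmol·min⁻¹.
v = 5.29 × 0.0239/(0.0735 + 0.0239) = 1.30 μmol·min⁻¹.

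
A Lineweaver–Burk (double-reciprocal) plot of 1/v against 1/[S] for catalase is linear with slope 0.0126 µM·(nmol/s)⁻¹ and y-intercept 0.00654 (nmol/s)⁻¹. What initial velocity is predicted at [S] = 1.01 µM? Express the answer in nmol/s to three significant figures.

The y-intercept is 1/Vmax, so Vmax = 1/0.00654 = 153 nmol/s.
The slope is Km/Vmax, so Km = 0.0126 × 153 = 1.93 µM.
Then v = 153 × 1.01/(1.93 + 1.01) = 52.6 nmol/s.

52.6 nmol/s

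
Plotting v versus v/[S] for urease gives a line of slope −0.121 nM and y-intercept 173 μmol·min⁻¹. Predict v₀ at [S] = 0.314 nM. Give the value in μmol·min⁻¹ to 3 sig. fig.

125 μmol·min⁻¹

In the Eadie–Hofstee form v = Vmax − Km·(v/[S]), the slope is −Km and the intercept is Vmax, so Km = 0.121 nM and Vmax = 173 μmol·min⁻¹.
v = 173 × 0.314/(0.121 + 0.314) = 125 μmol·min⁻¹.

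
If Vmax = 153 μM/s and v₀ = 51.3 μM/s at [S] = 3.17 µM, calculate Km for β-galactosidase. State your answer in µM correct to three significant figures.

6.28 µM

v/Vmax = 51.3/153 = 0.3353 = [S]/(Km+[S]).
So Km + [S] = [S]/0.3353 = 9.454 µM, giving Km = 9.454 − 3.17 = 6.28 µM.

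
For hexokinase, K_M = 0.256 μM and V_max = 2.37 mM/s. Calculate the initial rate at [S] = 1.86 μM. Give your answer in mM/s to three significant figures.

2.08 mM/s

[S]/(Km+[S]) = 1.86/2.116 = 0.8790, the fractional saturation.
v = 0.8790 × Vmax = 0.8790 × 2.37 = 2.08 mM/s.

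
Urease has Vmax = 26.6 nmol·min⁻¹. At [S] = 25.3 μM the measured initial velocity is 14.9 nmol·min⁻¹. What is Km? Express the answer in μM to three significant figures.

19.9 μM

v/Vmax = 14.9/26.6 = 0.5602 = [S]/(Km+[S]).
So Km + [S] = [S]/0.5602 = 45.17 μM, giving Km = 45.17 − 25.3 = 19.9 μM.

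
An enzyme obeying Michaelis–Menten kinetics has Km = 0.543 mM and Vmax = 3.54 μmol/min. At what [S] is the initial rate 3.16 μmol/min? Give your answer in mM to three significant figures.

4.52 mM

Rearranging v = Vmax[S]/(Km+[S]) gives [S] = Km·v/(Vmax − v).
[S] = 0.543 × 3.16 / (3.54 − 3.16) = 1.716/0.3800 = 4.52 mM.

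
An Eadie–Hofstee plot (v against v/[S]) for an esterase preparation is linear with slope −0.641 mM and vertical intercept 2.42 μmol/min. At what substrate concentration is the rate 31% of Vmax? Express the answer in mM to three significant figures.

The Eadie–Hofstee slope gives Km = 0.641 mM (slope = −Km).
v/Vmax = [S]/(Km+[S]) = 0.31 ⇒ [S] = Km·0.31/(1−0.31) = 0.641 × 0.4493 = 0.288 mM.

0.288 mM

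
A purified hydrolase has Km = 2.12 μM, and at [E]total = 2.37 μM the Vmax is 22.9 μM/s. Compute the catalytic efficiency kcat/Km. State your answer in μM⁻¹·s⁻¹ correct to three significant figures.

kcat = Vmax/[E]total = 22.9/2.37 = 9.66 s⁻¹.
kcat/Km = 9.66/2.12 = 4.56 μM⁻¹·s⁻¹.

4.56 μM⁻¹·s⁻¹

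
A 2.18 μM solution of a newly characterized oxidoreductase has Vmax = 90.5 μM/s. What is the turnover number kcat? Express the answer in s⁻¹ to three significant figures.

41.5 s⁻¹

kcat = Vmax/[E]total = 90.5 μM/s / 2.18 μM = 41.5 s⁻¹.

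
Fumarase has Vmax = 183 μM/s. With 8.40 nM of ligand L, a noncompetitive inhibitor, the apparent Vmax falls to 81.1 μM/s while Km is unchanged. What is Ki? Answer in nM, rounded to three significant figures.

6.69 nM

Noncompetitive: Vmax,app = Vmax/α with α = 1 + [I]/Ki.
α = Vmax/Vmax,app = 183/81.1 = 2.256.
Ki = [I]/(α − 1) = 8.40/1.256 = 6.69 nM.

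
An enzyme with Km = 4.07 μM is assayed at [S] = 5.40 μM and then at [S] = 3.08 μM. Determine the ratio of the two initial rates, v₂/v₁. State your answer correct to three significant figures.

Since Vmax cancels, v₂/v₁ = [S]₂(Km+[S]₁) / [S]₁(Km+[S]₂).
= 3.08×(4.07+5.40) / (5.40×(4.07+3.08)) = 29.17/38.61 = 0.755.

0.755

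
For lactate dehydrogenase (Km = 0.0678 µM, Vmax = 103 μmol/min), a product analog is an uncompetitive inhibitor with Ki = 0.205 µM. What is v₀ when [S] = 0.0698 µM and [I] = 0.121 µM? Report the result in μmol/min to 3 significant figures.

40.2 μmol/min

With α = 1 + [I]/Ki = 1 + 0.121/0.205 = 1.590, the uncompetitive rate law is v = (Vmax/α)·[S] / (Km/α + [S]).
v = (103/1.590)×0.0698 / (0.0678/1.590 + 0.0698) = 4.521/0.1124 = 40.2 μmol/min.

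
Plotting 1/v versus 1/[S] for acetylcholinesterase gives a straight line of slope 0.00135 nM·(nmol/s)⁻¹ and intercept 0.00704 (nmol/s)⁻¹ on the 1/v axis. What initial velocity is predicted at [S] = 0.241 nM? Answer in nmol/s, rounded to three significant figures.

79.1 nmol/s

The y-intercept is 1/Vmax, so Vmax = 1/0.00704 = 142 nmol/s.
The slope is Km/Vmax, so Km = 0.00135 × 142 = 0.192 nM.
Then v = 142 × 0.241/(0.192 + 0.241) = 79.1 nmol/s.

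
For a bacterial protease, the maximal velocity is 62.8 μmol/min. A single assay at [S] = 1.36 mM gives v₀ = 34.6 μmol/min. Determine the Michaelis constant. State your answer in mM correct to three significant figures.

v/Vmax = 34.6/62.8 = 0.5510 = [S]/(Km+[S]).
So Km + [S] = [S]/0.5510 = 2.468 mM, giving Km = 2.468 − 1.36 = 1.11 mM.

1.11 mM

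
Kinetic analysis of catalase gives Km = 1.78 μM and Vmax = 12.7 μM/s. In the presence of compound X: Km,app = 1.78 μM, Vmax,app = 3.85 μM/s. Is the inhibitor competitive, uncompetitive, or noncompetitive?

Vmax decreases (12.7 → 3.85 μM/s) while Km is unchanged — pure noncompetitive inhibition.

noncompetitive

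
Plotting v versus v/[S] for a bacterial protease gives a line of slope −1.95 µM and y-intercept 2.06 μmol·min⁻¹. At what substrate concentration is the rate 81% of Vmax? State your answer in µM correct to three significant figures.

The Eadie–Hofstee slope gives Km = 1.95 µM (slope = −Km).
v/Vmax = [S]/(Km+[S]) = 0.81 ⇒ [S] = Km·0.81/(1−0.81) = 1.95 × 4.263 = 8.31 µM.

8.31 µM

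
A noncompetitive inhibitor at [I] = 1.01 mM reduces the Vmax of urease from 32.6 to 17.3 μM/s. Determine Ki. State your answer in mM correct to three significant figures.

Noncompetitive: Vmax,app = Vmax/α with α = 1 + [I]/Ki.
α = Vmax/Vmax,app = 32.6/17.3 = 1.884.
Ki = [I]/(α − 1) = 1.01/0.8844 = 1.14 mM.

1.14 mM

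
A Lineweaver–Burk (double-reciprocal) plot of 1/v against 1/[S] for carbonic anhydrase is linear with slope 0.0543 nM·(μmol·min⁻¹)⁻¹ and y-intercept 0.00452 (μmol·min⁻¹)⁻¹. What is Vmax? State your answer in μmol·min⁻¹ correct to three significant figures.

221 μmol·min⁻¹

The y-intercept of a Lineweaver–Burk plot equals 1/Vmax, so Vmax = 1/0.00452 = 221 μmol·min⁻¹.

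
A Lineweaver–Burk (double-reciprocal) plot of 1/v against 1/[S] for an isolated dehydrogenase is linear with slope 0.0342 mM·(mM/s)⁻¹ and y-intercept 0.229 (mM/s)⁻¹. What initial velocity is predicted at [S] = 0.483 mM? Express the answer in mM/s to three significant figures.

The y-intercept is 1/Vmax, so Vmax = 1/0.229 = 4.37 mM/s.
The slope is Km/Vmax, so Km = 0.0342 × 4.37 = 0.149 mM.
Then v = 4.37 × 0.483/(0.149 + 0.483) = 3.34 mM/s.

3.34 mM/s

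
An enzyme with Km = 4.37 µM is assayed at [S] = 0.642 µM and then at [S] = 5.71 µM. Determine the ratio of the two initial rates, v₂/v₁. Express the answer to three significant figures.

4.42

Since Vmax cancels, v₂/v₁ = [S]₂(Km+[S]₁) / [S]₁(Km+[S]₂).
= 5.71×(4.37+0.642) / (0.642×(4.37+5.71)) = 28.62/6.471 = 4.42.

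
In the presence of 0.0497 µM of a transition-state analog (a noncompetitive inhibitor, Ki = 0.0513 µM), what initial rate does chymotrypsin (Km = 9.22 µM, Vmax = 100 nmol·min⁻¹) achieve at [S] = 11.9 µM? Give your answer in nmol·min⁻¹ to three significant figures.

28.6 nmol·min⁻¹

With α = 1 + [I]/Ki = 1 + 0.0497/0.0513 = 1.969, the noncompetitive rate law is v = (Vmax/α)·[S] / (Km + [S]).
v = (100/1.969)×11.9 / (9.22 + 11.9) = 604.4/21.12 = 28.6 nmol·min⁻¹.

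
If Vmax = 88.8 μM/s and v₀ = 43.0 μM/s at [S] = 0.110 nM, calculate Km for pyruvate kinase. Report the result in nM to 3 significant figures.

0.117 nM

v/Vmax = 43.0/88.8 = 0.4842 = [S]/(Km+[S]).
So Km + [S] = [S]/0.4842 = 0.2272 nM, giving Km = 0.2272 − 0.110 = 0.117 nM.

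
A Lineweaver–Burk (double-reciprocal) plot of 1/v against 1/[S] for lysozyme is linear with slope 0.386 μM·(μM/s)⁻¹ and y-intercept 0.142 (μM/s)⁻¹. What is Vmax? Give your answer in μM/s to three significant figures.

The y-intercept of a Lineweaver–Burk plot equals 1/Vmax, so Vmax = 1/0.142 = 7.04 μM/s.

7.04 μM/s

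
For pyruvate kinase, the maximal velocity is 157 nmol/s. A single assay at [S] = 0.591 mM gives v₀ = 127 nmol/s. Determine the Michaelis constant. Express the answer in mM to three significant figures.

0.140 mM

v/Vmax = 127/157 = 0.8089 = [S]/(Km+[S]).
So Km + [S] = [S]/0.8089 = 0.7306 mM, giving Km = 0.7306 − 0.591 = 0.140 mM.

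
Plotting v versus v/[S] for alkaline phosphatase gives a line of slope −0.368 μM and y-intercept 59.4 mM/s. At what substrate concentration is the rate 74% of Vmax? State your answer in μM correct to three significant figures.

1.05 μM

The Eadie–Hofstee slope gives Km = 0.368 μM (slope = −Km).
v/Vmax = [S]/(Km+[S]) = 0.74 ⇒ [S] = Km·0.74/(1−0.74) = 0.368 × 2.846 = 1.05 μM.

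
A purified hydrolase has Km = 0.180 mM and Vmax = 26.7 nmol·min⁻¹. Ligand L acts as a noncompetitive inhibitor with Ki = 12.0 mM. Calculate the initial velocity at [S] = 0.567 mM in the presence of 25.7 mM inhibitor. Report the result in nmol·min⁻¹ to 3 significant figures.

α = 1 + [I]/Ki = 1 + 25.7/12.0 = 3.142.
For a noncompetitive inhibitor, Vmax is reduced to Vmax/α while Km is unchanged: Km,app = 0.180 mM, Vmax,app = 8.50 nmol·min⁻¹.
v = Vmax,app·[S]/(Km,app + [S]) = 8.50 × 0.567/(0.180 + 0.567) = 6.45 nmol·min⁻¹.

6.45 nmol·min⁻¹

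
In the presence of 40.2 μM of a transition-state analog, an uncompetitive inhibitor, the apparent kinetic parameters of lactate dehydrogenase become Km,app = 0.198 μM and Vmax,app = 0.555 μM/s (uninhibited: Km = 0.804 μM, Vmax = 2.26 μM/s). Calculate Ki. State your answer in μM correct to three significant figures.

13.1 μM

Uncompetitive: Vmax,app = Vmax/α (and Km,app = Km/α) with α = 1 + [I]/Ki.
α = Vmax/Vmax,app = 2.26/0.555 = 4.072.
Ki = [I]/(α − 1) = 40.2/3.072 = 13.1 μM.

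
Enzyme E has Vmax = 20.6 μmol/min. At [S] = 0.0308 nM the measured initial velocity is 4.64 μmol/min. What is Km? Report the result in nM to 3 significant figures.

0.106 nM

From v = Vmax[S]/(Km+[S]), Km = [S](Vmax − v)/v.
Km = 0.0308 × (20.6 − 4.64) / 4.64 = 0.4916/4.64 = 0.106 nM.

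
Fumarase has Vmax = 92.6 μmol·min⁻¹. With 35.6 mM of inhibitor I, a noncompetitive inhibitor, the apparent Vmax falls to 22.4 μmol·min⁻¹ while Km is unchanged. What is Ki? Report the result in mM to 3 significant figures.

Noncompetitive: Vmax,app = Vmax/α with α = 1 + [I]/Ki.
α = Vmax/Vmax,app = 92.6/22.4 = 4.134.
Since α = 1 + [I]/Ki, [I]/Ki = 4.134 − 1 = 3.134 and Ki = 35.6/3.134 = 11.4 mM.

11.4 mM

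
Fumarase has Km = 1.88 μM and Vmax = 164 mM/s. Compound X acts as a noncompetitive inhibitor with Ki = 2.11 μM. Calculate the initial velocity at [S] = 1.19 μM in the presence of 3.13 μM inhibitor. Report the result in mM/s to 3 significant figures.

25.6 mM/s

α = 1 + [I]/Ki = 1 + 3.13/2.11 = 2.483.
For a noncompetitive inhibitor, Vmax is reduced to Vmax/α while Km is unchanged: Km,app = 1.88 μM, Vmax,app = 66.0 mM/s.
v = Vmax,app·[S]/(Km,app + [S]) = 66.0 × 1.19/(1.88 + 1.19) = 25.6 mM/s.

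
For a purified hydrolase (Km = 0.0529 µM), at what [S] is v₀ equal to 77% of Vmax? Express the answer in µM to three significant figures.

0.177 µM

v/Vmax = [S]/(Km+[S]) = 0.77, so [S] = Km·0.77/(1 − 0.77) = 0.0529 × 3.348.
[S] = 0.177 µM.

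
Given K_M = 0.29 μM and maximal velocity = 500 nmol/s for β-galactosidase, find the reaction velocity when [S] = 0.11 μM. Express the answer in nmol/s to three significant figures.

[S]/(Km+[S]) = 0.11/0.4000 = 0.2750, the fractional saturation.
v = 0.2750 × Vmax = 0.2750 × 500 = 138 nmol/s.

138 nmol/s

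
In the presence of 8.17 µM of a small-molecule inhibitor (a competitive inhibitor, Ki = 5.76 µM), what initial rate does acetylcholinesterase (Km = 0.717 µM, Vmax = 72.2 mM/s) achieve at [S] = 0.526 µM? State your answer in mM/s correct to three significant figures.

α = 1 + [I]/Ki = 1 + 8.17/5.76 = 2.418.
For a competitive inhibitor, Vmax is unchanged and the apparent Km becomes α·Km: Km,app = 1.73 µM, Vmax,app = 72.2 mM/s.
v = Vmax,app·[S]/(Km,app + [S]) = 72.2 × 0.526/(1.73 + 0.526) = 16.8 mM/s.

16.8 mM/s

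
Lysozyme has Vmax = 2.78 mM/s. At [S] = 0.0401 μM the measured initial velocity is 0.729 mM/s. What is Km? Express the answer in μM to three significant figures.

v/Vmax = 0.729/2.78 = 0.2622 = [S]/(Km+[S]).
So Km + [S] = [S]/0.2622 = 0.1529 μM, giving Km = 0.1529 − 0.0401 = 0.113 μM.

0.113 μM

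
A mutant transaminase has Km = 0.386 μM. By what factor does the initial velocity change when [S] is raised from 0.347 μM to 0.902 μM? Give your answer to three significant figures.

1.48

The fractional saturations are [S]/(Km+[S]) = 0.347/0.7330 = 0.4734 and 0.902/1.288 = 0.7003.
v₂/v₁ is just their ratio: 0.7003/0.4734 = 1.48.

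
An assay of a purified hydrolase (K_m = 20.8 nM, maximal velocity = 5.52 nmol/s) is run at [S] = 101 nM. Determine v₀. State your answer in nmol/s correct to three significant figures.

4.58 nmol/s

v = Vmax·[S]/(Km + [S]) = 5.52 × 101 / (20.8 + 101)
  = 557.5 / 121.8 = 4.58 nmol/s.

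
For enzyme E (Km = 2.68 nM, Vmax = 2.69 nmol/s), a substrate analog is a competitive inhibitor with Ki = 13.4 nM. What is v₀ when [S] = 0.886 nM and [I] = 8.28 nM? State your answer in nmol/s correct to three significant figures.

α = 1 + [I]/Ki = 1 + 8.28/13.4 = 1.618.
For a competitive inhibitor, Vmax is unchanged and the apparent Km becomes α·Km: Km,app = 4.34 nM, Vmax,app = 2.69 nmol/s.
v = Vmax,app·[S]/(Km,app + [S]) = 2.69 × 0.886/(4.34 + 0.886) = 0.456 nmol/s.

0.456 nmol/s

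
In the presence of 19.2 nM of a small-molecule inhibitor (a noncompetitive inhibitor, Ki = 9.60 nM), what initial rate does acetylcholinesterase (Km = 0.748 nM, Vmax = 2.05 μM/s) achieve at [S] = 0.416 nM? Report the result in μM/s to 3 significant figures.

0.244 μM/s

α = 1 + [I]/Ki = 1 + 19.2/9.60 = 3.000.
For a noncompetitive inhibitor, Vmax is reduced to Vmax/α while Km is unchanged: Km,app = 0.748 nM, Vmax,app = 0.683 μM/s.
v = Vmax,app·[S]/(Km,app + [S]) = 0.683 × 0.416/(0.748 + 0.416) = 0.244 μM/s.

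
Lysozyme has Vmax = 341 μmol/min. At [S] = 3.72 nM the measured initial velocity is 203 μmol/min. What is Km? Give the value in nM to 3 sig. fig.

From v = Vmax[S]/(Km+[S]), Km = [S](Vmax − v)/v.
Km = 3.72 × (341 − 203) / 203 = 513.4/203 = 2.53 nM.

2.53 nM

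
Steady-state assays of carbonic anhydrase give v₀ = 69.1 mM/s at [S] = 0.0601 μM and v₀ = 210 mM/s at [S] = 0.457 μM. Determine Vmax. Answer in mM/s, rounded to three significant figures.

304 mM/s

In reciprocal form, 1/v = (Km/Vmax)·(1/[S]) + 1/Vmax. The two points give (1/[S], 1/v) = (16.64, 0.01447) and (2.188, 0.004762).
Slope = (0.01447 − 0.004762)/(16.64 − 2.188) = 0.0006719; intercept = 0.01447 − 0.0006719×16.64 = 0.003292.
Vmax = 1/intercept = 304 mM/s; Km = slope × Vmax = 0.0006719 × 304 = 0.204 μM.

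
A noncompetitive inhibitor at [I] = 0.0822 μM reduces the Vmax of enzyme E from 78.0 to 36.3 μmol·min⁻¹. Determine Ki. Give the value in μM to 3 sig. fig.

0.0716 μM

Noncompetitive: Vmax,app = Vmax/α with α = 1 + [I]/Ki.
α = Vmax/Vmax,app = 78.0/36.3 = 2.149.
Since α = 1 + [I]/Ki, [I]/Ki = 2.149 − 1 = 1.149 and Ki = 0.0822/1.149 = 0.0716 μM.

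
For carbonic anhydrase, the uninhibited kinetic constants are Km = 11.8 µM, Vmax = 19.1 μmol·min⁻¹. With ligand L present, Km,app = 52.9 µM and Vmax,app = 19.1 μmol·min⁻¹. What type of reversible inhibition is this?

Km increases (11.8 → 52.9 µM) while Vmax is unchanged — the hallmark of competitive inhibition.

competitive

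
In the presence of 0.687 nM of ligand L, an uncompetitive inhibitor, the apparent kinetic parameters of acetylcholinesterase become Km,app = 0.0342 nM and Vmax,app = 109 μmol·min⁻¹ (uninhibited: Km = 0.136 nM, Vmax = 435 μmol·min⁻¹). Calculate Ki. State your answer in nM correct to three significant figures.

Uncompetitive: Vmax,app = Vmax/α (and Km,app = Km/α) with α = 1 + [I]/Ki.
α = Vmax/Vmax,app = 435/109 = 3.991.
Ki = [I]/(α − 1) = 0.687/2.991 = 0.230 nM.

0.230 nM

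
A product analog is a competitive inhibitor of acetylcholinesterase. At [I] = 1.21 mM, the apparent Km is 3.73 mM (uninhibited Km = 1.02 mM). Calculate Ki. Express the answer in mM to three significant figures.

0.455 mM

Competitive: Km,app = α·Km with α = 1 + [I]/Ki.
α = Km,app/Km = 3.73/1.02 = 3.657.
Ki = [I]/(α − 1) = 1.21/2.657 = 0.455 mM.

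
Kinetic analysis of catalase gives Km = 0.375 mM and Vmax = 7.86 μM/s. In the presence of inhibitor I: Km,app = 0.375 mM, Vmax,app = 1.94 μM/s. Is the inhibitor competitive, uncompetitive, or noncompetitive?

noncompetitive

Vmax decreases (7.86 → 1.94 μM/s) while Km is unchanged — pure noncompetitive inhibition.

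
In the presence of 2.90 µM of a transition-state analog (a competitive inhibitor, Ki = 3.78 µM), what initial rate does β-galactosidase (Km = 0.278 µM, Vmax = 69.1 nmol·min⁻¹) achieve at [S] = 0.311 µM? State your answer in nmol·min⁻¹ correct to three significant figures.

α = 1 + [I]/Ki = 1 + 2.90/3.78 = 1.767.
For a competitive inhibitor, Vmax is unchanged and the apparent Km becomes α·Km: Km,app = 0.491 µM, Vmax,app = 69.1 nmol·min⁻¹.
v = Vmax,app·[S]/(Km,app + [S]) = 69.1 × 0.311/(0.491 + 0.311) = 26.8 nmol·min⁻¹.

26.8 nmol·min⁻¹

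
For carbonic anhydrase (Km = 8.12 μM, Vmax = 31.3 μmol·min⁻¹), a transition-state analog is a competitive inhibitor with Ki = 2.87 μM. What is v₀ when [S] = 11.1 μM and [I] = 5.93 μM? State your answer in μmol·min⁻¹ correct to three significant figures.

α = 1 + [I]/Ki = 1 + 5.93/2.87 = 3.066.
For a competitive inhibitor, Vmax is unchanged and the apparent Km becomes α·Km: Km,app = 24.9 μM, Vmax,app = 31.3 μmol·min⁻¹.
v = Vmax,app·[S]/(Km,app + [S]) = 31.3 × 11.1/(24.9 + 11.1) = 9.65 μmol·min⁻¹.

9.65 μmol·min⁻¹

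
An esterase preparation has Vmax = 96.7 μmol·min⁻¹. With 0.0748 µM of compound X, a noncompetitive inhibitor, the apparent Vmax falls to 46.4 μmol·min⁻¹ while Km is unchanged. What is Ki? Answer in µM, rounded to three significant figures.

0.0690 µM

Noncompetitive: Vmax,app = Vmax/α with α = 1 + [I]/Ki.
α = Vmax/Vmax,app = 96.7/46.4 = 2.084.
Ki = [I]/(α − 1) = 0.0748/1.084 = 0.0690 µM.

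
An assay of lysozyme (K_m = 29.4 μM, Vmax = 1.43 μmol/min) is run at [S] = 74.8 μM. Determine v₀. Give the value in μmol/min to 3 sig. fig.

v = Vmax·[S]/(Km + [S]) = 1.43 × 74.8 / (29.4 + 74.8)
  = 107.0 / 104.2 = 1.03 μmol/min.

1.03 μmol/min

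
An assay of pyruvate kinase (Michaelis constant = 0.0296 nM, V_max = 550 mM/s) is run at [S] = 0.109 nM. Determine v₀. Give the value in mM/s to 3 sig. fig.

[S]/(Km+[S]) = 0.109/0.1386 = 0.7864, the fractional saturation.
v = 0.7864 × Vmax = 0.7864 × 550 = 433 mM/s.

433 mM/s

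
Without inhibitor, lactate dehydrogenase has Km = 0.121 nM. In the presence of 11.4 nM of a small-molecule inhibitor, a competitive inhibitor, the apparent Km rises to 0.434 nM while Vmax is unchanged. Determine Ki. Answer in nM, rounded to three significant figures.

Competitive: Km,app = α·Km with α = 1 + [I]/Ki.
α = Km,app/Km = 0.434/0.121 = 3.587.
Since α = 1 + [I]/Ki, [I]/Ki = 3.587 − 1 = 2.587 and Ki = 11.4/2.587 = 4.41 nM.

4.41 nM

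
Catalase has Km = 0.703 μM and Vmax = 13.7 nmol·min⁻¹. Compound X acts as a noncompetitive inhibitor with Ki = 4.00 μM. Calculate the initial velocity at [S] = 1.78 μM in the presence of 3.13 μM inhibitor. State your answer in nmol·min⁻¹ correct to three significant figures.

5.51 nmol·min⁻¹

With α = 1 + [I]/Ki = 1 + 3.13/4.00 = 1.782, the noncompetitive rate law is v = (Vmax/α)·[S] / (Km + [S]).
v = (13.7/1.782)×1.78 / (0.703 + 1.78) = 13.68/2.483 = 5.51 nmol·min⁻¹.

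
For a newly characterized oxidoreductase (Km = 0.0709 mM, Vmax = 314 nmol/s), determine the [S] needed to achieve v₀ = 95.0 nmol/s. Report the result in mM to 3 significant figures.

Rearranging v = Vmax[S]/(Km+[S]) gives [S] = Km·v/(Vmax − v).
[S] = 0.0709 × 95.0 / (314 − 95.0) = 6.736/219.0 = 0.0308 mM.

0.0308 mM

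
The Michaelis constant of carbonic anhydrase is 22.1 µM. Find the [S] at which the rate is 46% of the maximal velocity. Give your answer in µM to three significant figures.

18.8 µM

v/Vmax = [S]/(Km+[S]) = 0.46, so [S] = Km·0.46/(1 − 0.46) = 22.1 × 0.8519.
[S] = 18.8 µM.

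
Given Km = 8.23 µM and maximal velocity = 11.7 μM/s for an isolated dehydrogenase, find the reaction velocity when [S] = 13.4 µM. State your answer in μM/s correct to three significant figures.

7.25 μM/s

v = Vmax·[S]/(Km + [S]) = 11.7 × 13.4 / (8.23 + 13.4)
  = 156.8 / 21.63 = 7.25 μM/s.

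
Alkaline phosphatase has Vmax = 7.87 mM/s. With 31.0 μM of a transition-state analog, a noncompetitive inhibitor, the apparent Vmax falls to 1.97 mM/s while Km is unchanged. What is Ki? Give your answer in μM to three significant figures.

10.4 μM

Noncompetitive: Vmax,app = Vmax/α with α = 1 + [I]/Ki.
α = Vmax/Vmax,app = 7.87/1.97 = 3.995.
Since α = 1 + [I]/Ki, [I]/Ki = 3.995 − 1 = 2.995 and Ki = 31.0/2.995 = 10.4 μM.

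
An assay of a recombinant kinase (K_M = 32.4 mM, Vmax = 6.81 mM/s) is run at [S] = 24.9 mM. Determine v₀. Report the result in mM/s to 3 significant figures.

[S]/(Km+[S]) = 24.9/57.30 = 0.4346, the fractional saturation.
v = 0.4346 × Vmax = 0.4346 × 6.81 = 2.96 mM/s.

2.96 mM/s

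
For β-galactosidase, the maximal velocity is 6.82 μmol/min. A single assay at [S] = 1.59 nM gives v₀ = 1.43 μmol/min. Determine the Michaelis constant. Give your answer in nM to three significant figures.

From v = Vmax[S]/(Km+[S]), Km = [S](Vmax − v)/v.
Km = 1.59 × (6.82 − 1.43) / 1.43 = 8.570/1.43 = 5.99 nM.

5.99 nM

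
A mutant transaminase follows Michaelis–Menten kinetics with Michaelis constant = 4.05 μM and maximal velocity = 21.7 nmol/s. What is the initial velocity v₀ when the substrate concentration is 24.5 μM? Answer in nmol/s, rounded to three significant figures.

v = Vmax·[S]/(Km + [S]) = 21.7 × 24.5 / (4.05 + 24.5)
  = 531.6 / 28.55 = 18.6 nmol/s.

18.6 nmol/s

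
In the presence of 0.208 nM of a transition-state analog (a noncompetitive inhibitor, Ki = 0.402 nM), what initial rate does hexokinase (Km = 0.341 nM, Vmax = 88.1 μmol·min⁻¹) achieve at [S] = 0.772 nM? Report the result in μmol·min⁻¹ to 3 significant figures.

40.3 μmol·min⁻¹

α = 1 + [I]/Ki = 1 + 0.208/0.402 = 1.517.
For a noncompetitive inhibitor, Vmax is reduced to Vmax/α while Km is unchanged: Km,app = 0.341 nM, Vmax,app = 58.1 μmol·min⁻¹.
v = Vmax,app·[S]/(Km,app + [S]) = 58.1 × 0.772/(0.341 + 0.772) = 40.3 μmol·min⁻¹.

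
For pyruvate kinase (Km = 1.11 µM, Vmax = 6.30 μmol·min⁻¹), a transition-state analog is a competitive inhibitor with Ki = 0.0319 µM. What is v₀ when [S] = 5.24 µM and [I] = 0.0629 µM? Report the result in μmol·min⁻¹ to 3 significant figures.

3.87 μmol·min⁻¹

α = 1 + [I]/Ki = 1 + 0.0629/0.0319 = 2.972.
For a competitive inhibitor, Vmax is unchanged and the apparent Km becomes α·Km: Km,app = 3.30 µM, Vmax,app = 6.30 μmol·min⁻¹.
v = Vmax,app·[S]/(Km,app + [S]) = 6.30 × 5.24/(3.30 + 5.24) = 3.87 μmol·min⁻¹.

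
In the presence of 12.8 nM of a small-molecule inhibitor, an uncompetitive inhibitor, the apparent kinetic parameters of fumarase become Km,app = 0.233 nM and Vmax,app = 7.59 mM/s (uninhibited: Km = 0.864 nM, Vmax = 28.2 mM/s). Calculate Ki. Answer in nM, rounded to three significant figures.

4.71 nM

Uncompetitive: Vmax,app = Vmax/α (and Km,app = Km/α) with α = 1 + [I]/Ki.
α = Vmax/Vmax,app = 28.2/7.59 = 3.715.
Since α = 1 + [I]/Ki, [I]/Ki = 3.715 − 1 = 2.715 and Ki = 12.8/2.715 = 4.71 nM.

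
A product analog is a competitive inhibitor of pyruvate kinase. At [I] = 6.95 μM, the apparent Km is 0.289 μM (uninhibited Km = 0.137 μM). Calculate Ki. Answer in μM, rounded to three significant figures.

6.26 μM

Competitive: Km,app = α·Km with α = 1 + [I]/Ki.
α = Km,app/Km = 0.289/0.137 = 2.109.
Ki = [I]/(α − 1) = 6.95/1.109 = 6.26 μM.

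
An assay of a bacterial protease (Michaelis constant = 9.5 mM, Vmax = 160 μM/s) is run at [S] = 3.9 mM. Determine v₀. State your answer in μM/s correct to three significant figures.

[S]/(Km+[S]) = 3.9/13.40 = 0.2910, the fractional saturation.
v = 0.2910 × Vmax = 0.2910 × 160 = 46.6 μM/s.

46.6 μM/s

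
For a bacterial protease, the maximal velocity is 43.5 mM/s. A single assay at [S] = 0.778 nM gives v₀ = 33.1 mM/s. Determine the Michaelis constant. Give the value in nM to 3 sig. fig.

0.244 nM

v/Vmax = 33.1/43.5 = 0.7609 = [S]/(Km+[S]).
So Km + [S] = [S]/0.7609 = 1.022 nM, giving Km = 1.022 − 0.778 = 0.244 nM.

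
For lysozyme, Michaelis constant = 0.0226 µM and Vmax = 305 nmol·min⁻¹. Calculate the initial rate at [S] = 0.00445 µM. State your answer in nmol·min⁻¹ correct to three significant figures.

[S]/(Km+[S]) = 0.00445/0.02705 = 0.1645, the fractional saturation.
v = 0.1645 × Vmax = 0.1645 × 305 = 50.2 nmol·min⁻¹.

50.2 nmol·min⁻¹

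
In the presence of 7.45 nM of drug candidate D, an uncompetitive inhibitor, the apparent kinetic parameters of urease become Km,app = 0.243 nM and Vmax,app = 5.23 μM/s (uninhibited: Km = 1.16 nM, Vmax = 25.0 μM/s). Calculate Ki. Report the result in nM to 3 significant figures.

1.97 nM

Uncompetitive: Vmax,app = Vmax/α (and Km,app = Km/α) with α = 1 + [I]/Ki.
α = Vmax/Vmax,app = 25.0/5.23 = 4.780.
Since α = 1 + [I]/Ki, [I]/Ki = 4.780 − 1 = 3.780 and Ki = 7.45/3.780 = 1.97 nM.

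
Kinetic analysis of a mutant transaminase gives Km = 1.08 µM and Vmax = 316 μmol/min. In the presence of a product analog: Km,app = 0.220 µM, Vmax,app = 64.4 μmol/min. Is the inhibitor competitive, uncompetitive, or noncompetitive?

uncompetitive

Both Km and Vmax decrease by the same factor (~4.91-fold) — characteristic of uncompetitive inhibition.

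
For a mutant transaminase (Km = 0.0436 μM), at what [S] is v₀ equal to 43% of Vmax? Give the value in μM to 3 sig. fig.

v/Vmax = [S]/(Km+[S]) = 0.43, so [S] = Km·0.43/(1 − 0.43) = 0.0436 × 0.7544.
[S] = 0.0329 μM.

0.0329 μM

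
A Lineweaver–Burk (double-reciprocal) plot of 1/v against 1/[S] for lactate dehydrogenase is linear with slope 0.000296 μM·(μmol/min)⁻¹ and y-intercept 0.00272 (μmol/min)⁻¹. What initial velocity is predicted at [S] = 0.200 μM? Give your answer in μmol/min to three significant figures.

The y-intercept is 1/Vmax, so Vmax = 1/0.00272 = 368 μmol/min.
The slope is Km/Vmax, so Km = 0.000296 × 368 = 0.109 μM.
Then v = 368 × 0.200/(0.109 + 0.200) = 238 μmol/min.

238 μmol/min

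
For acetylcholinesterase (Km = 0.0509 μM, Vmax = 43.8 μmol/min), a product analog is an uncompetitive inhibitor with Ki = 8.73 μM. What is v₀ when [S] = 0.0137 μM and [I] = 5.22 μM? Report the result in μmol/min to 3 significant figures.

With α = 1 + [I]/Ki = 1 + 5.22/8.73 = 1.598, the uncompetitive rate law is v = (Vmax/α)·[S] / (Km/α + [S]).
v = (43.8/1.598)×0.0137 / (0.0509/1.598 + 0.0137) = 0.3755/0.04555 = 8.24 μmol/min.

8.24 μmol/min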